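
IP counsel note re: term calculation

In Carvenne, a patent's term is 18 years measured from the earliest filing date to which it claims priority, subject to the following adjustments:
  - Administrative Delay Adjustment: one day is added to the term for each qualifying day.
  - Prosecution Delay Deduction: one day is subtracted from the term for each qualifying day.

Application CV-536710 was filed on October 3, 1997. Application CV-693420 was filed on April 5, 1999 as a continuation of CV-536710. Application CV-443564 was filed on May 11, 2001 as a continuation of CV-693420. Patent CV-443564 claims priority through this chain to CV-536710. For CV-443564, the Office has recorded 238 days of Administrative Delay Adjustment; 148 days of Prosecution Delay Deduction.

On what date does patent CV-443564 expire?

January 1, 2016

Earliest priority filing: 3 October 1997.
Base term: 3 October 1997 + 18 years → 3 October 2015.
Administrative Delay Adjustment: +238 days → 28 May 2016.
Prosecution Delay Deduction: −148 days → 1 January 2016.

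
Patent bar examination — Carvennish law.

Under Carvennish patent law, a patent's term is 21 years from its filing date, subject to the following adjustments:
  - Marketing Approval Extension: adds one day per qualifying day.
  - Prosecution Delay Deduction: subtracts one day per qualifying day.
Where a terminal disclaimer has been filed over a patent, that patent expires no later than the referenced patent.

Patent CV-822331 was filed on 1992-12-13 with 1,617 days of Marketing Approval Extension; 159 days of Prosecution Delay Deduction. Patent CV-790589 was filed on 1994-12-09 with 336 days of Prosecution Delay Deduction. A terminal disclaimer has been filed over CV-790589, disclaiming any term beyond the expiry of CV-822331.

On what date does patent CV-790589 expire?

January 7, 2015

Natural term of CV-790589:
  Base: filing + 21 years → 9 December 2015.
  Prosecution Delay Deduction: −336 days → 7 January 2015.
Expiry of referenced patent CV-822331:
  Base: filing + 21 years → 13 December 2013.
  Marketing Approval Extension: +1617 days → 18 May 2018.
  Prosecution Delay Deduction: −159 days → 10 December 2017.
Terminal disclaimer: CV-790589 expires on the earlier of 7 January 2015 and 10 December 2017.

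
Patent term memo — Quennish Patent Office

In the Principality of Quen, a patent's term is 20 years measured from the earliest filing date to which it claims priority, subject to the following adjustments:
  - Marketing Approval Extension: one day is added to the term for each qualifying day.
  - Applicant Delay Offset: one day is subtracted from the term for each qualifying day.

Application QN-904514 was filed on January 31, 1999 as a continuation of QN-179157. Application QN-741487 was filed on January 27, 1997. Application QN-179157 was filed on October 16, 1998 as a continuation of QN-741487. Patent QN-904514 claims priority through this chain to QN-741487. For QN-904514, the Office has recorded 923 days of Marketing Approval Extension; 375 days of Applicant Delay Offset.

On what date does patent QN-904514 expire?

2018-07-29

Earliest priority filing: 27 January 1997.
Base term: 27 January 1997 + 20 years → 27 January 2017.
Marketing Approval Extension: +923 days → 8 August 2019.
Applicant Delay Offset: −375 days → 29 July 2018.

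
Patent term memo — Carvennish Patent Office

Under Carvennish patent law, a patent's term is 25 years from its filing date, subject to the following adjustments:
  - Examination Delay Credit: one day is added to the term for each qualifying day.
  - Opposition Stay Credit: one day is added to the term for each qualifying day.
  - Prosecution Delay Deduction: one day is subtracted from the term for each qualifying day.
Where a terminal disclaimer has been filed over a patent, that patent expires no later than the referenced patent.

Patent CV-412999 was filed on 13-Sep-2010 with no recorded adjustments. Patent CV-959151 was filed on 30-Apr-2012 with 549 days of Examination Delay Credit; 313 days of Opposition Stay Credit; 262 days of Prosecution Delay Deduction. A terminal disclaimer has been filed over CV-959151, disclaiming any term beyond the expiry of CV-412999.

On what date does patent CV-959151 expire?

September 13, 2035

Natural term of CV-959151:
  Base: filing + 25 years → 30 April 2037.
  Examination Delay Credit: +549 days → 31 October 2038.
  Opposition Stay Credit: +313 days → 9 September 2039.
  Prosecution Delay Deduction: −262 days → 21 December 2038.
Expiry of referenced patent CV-412999:
  Base: filing + 25 years → 13 September 2035.
Terminal disclaimer: CV-959151 expires on the earlier of 21 December 2038 and 13 September 2035.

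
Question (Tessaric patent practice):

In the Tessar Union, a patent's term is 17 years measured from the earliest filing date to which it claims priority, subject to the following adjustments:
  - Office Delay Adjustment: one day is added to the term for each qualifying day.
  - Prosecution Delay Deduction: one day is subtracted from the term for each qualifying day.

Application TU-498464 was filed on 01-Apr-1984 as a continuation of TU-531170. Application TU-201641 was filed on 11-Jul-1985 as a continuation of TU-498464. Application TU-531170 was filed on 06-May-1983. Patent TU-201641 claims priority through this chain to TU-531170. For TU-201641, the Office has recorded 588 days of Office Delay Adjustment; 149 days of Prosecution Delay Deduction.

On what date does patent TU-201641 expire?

Earliest priority filing: 6 May 1983.
Base term: 6 May 1983 + 17 years → 6 May 2000.
Office Delay Adjustment: +588 days → 15 December 2001.
Prosecution Delay Deduction: −149 days → 19 July 2001.

July 19, 2001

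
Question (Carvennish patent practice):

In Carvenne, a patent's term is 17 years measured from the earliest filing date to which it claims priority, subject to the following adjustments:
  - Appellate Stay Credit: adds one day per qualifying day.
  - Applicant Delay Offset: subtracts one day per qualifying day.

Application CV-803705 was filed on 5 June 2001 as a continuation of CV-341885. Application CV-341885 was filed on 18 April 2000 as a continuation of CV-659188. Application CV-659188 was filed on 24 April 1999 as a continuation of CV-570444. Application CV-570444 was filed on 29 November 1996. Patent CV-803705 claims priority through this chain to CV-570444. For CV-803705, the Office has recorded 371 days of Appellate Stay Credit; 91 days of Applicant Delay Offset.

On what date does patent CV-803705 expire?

2014-09-05

Earliest priority filing: 29 November 1996.
Base term: 29 November 1996 + 17 years → 29 November 2013.
Appellate Stay Credit: +371 days → 5 December 2014.
Applicant Delay Offset: −91 days → 5 September 2014.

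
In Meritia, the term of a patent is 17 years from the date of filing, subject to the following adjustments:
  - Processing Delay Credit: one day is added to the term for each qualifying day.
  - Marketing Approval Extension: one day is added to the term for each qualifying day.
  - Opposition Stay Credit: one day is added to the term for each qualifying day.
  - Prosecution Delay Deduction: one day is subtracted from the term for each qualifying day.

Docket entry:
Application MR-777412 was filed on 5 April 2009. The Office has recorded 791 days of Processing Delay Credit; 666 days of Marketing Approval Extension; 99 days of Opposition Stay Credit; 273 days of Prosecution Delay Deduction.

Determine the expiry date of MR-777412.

Base term: filing date + 17 years → 5 April 2026.
Processing Delay Credit: +791 days → 4 June 2028.
Marketing Approval Extension: +666 days → 1 April 2030.
Opposition Stay Credit: +99 days → 9 July 2030.
Prosecution Delay Deduction: −273 days → 9 October 2029.

October 9, 2029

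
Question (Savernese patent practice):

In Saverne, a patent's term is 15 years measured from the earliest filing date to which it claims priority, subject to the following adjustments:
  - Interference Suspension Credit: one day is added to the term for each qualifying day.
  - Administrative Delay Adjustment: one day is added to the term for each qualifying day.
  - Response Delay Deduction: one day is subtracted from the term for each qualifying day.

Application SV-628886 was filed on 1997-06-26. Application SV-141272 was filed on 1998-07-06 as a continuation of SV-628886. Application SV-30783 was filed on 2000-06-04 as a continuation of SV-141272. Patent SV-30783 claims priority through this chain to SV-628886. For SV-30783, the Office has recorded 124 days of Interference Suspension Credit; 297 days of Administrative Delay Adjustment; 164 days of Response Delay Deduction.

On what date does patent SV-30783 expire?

Earliest priority filing: 26 June 1997.
Base term: 26 June 1997 + 15 years → 26 June 2012.
Interference Suspension Credit: +124 days → 28 October 2012.
Administrative Delay Adjustment: +297 days → 21 August 2013.
Response Delay Deduction: −164 days → 10 March 2013.

March 10, 2013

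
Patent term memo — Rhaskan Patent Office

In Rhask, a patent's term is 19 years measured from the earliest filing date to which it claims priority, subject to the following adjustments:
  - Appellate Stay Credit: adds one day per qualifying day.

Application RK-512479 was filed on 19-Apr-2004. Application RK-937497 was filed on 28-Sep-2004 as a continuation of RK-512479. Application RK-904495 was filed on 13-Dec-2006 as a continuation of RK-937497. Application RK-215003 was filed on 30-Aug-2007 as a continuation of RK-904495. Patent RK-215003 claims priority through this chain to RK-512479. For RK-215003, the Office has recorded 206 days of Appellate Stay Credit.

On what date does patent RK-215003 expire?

Earliest priority filing: 19 April 2004.
Base term: 19 April 2004 + 19 years → 19 April 2023.
Appellate Stay Credit: +206 days → 11 November 2023.

2023-11-11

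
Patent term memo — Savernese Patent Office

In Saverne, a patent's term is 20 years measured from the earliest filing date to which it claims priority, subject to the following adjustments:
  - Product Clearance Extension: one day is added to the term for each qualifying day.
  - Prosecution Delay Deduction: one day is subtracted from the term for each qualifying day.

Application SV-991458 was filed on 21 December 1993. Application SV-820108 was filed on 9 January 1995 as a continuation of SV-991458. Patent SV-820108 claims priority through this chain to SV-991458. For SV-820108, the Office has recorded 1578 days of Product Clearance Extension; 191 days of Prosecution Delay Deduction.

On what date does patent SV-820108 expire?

2017-10-08

Earliest priority filing: 21 December 1993.
Base term: 21 December 1993 + 20 years → 21 December 2013.
Product Clearance Extension: +1578 days → 17 April 2018.
Prosecution Delay Deduction: −191 days → 8 October 2017.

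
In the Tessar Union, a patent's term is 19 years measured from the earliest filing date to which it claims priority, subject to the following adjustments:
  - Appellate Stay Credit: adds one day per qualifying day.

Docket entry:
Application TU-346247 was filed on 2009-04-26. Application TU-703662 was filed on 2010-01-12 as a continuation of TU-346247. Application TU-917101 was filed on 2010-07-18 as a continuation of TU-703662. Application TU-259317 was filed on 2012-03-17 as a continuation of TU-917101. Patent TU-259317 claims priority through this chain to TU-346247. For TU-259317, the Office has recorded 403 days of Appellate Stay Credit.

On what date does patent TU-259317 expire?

2029-06-03

Earliest priority filing: 26 April 2009.
Base term: 26 April 2009 + 19 years → 26 April 2028.
Appellate Stay Credit: +403 days → 3 June 2029.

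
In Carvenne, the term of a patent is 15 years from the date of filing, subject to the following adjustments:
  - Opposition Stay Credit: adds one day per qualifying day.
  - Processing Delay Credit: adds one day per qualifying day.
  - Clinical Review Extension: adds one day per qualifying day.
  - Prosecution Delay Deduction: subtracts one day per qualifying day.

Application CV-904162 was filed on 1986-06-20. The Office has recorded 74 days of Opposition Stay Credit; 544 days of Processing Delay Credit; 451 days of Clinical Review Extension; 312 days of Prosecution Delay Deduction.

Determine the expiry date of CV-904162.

Base term: filing date + 15 years → 20 June 2001.
Opposition Stay Credit: +74 days → 2 September 2001.
Processing Delay Credit: +544 days → 28 February 2003.
Clinical Review Extension: +451 days → 24 May 2004.
Prosecution Delay Deduction: −312 days → 17 July 2003.

2003-07-17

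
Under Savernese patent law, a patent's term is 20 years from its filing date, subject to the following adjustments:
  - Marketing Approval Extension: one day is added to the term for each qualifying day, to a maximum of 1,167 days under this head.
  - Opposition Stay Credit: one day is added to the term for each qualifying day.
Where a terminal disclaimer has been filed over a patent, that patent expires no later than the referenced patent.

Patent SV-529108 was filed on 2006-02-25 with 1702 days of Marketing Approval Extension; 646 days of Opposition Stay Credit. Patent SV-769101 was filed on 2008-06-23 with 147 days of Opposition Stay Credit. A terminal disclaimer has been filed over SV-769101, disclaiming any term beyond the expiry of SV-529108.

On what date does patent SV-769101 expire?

2028-11-17

Natural term of SV-769101:
  Base: filing + 20 years → 23 June 2028.
  Opposition Stay Credit: +147 days → 17 November 2028.
Expiry of referenced patent SV-529108:
  Base: filing + 20 years → 25 February 2026.
  Marketing Approval Extension: 1702 days claimed exceeds the 1167-day cap, so +1167 days → 7 May 2029.
  Opposition Stay Credit: +646 days → 12 February 2031.
Terminal disclaimer: SV-769101 expires on the earlier of 17 November 2028 and 12 February 2031.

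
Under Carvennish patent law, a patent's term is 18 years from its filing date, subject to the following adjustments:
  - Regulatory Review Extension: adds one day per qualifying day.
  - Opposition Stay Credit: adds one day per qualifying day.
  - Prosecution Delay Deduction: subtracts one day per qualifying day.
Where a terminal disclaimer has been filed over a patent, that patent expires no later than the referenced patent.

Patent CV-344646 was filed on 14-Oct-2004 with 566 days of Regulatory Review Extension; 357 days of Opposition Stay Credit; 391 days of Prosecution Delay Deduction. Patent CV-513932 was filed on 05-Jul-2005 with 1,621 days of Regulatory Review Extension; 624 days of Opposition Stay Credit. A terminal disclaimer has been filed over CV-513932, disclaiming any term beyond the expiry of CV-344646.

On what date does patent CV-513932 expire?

March 29, 2024

Natural term of CV-513932:
  Base: filing + 18 years → 5 July 2023.
  Regulatory Review Extension: +1621 days → 12 December 2027.
  Opposition Stay Credit: +624 days → 27 August 2029.
Expiry of referenced patent CV-344646:
  Base: filing + 18 years → 14 October 2022.
  Regulatory Review Extension: +566 days → 2 May 2024.
  Opposition Stay Credit: +357 days → 24 April 2025.
  Prosecution Delay Deduction: −391 days → 29 March 2024.
Terminal disclaimer: CV-513932 expires on the earlier of 27 August 2029 and 29 March 2024.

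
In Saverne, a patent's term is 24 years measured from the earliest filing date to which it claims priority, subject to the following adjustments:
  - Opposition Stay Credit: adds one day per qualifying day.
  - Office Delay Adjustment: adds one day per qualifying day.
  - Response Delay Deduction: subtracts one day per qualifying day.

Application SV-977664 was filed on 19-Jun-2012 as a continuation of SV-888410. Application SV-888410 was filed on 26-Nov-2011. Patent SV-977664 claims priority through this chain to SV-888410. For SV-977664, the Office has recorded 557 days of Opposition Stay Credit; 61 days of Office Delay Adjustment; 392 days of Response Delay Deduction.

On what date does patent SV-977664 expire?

Earliest priority filing: 26 November 2011.
Base term: 26 November 2011 + 24 years → 26 November 2035.
Opposition Stay Credit: +557 days → 5 June 2037.
Office Delay Adjustment: +61 days → 5 August 2037.
Response Delay Deduction: −392 days → 9 July 2036.

2036-07-09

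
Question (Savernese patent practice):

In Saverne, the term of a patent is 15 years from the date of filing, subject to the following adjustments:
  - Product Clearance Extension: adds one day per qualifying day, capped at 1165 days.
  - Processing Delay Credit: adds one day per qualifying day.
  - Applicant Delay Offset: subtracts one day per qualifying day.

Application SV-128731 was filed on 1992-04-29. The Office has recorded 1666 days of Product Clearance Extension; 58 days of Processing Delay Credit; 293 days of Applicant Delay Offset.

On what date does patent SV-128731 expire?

November 14, 2009

Base term: filing date + 15 years → 29 April 2007.
Product Clearance Extension: 1666 days claimed exceeds the 1165-day cap, so +1165 days → 7 July 2010.
Processing Delay Credit: +58 days → 3 September 2010.
Applicant Delay Offset: −293 days → 14 November 2009.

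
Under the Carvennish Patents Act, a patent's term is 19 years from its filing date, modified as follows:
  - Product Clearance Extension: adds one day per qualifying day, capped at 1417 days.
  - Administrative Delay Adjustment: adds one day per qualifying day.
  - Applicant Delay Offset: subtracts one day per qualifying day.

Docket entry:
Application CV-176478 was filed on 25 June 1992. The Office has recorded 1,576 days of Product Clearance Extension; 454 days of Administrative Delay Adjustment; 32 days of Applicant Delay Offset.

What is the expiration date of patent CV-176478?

Base term: filing date + 19 years → 25 June 2011.
Product Clearance Extension: 1576 days claimed exceeds the 1417-day cap, so +1417 days → 12 May 2015.
Administrative Delay Adjustment: +454 days → 8 August 2016.
Applicant Delay Offset: −32 days → 7 July 2016.

2016-07-07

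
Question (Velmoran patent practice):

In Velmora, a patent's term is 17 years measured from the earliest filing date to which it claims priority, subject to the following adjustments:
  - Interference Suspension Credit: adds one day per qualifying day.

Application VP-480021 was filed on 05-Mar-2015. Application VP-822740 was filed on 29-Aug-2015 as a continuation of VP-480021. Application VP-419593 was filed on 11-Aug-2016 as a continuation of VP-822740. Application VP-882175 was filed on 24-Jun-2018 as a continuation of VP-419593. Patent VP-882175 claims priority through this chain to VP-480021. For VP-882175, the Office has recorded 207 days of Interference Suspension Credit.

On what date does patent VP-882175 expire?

Earliest priority filing: 5 March 2015.
Base term: 5 March 2015 + 17 years → 5 March 2032.
Interference Suspension Credit: +207 days → 28 September 2032.

2032-09-28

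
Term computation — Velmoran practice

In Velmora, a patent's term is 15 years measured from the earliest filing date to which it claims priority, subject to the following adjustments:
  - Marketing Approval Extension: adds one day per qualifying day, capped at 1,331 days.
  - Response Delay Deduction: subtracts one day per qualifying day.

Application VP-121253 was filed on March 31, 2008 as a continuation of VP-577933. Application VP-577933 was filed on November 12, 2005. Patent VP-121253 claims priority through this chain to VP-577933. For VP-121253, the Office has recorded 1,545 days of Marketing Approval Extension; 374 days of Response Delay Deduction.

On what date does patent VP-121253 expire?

Earliest priority filing: 12 November 2005.
Base term: 12 November 2005 + 15 years → 12 November 2020.
Marketing Approval Extension: 1545 days claimed exceeds the 1331-day cap, so +1331 days → 5 July 2024.
Response Delay Deduction: −374 days → 27 June 2023.

June 27, 2023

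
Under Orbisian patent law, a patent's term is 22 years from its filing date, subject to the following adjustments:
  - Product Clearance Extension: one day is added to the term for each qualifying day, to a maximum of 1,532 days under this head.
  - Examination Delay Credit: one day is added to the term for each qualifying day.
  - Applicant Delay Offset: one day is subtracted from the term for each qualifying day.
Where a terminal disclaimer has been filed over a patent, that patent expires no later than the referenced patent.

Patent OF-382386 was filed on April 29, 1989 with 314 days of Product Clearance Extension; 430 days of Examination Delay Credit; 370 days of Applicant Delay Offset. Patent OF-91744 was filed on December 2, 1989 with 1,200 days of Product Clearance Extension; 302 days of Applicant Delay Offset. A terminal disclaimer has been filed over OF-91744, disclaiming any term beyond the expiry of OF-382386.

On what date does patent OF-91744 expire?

Natural term of OF-91744:
  Base: filing + 22 years → 2 December 2011.
  Product Clearance Extension: 1200 days (within the 1532-day cap) → +1200 days → 16 March 2015.
  Applicant Delay Offset: −302 days → 18 May 2014.
Expiry of referenced patent OF-382386:
  Base: filing + 22 years → 29 April 2011.
  Product Clearance Extension: 314 days (within the 1532-day cap) → +314 days → 8 March 2012.
  Examination Delay Credit: +430 days → 12 May 2013.
  Applicant Delay Offset: −370 days → 7 May 2012.
Terminal disclaimer: OF-91744 expires on the earlier of 18 May 2014 and 7 May 2012.

2012-05-07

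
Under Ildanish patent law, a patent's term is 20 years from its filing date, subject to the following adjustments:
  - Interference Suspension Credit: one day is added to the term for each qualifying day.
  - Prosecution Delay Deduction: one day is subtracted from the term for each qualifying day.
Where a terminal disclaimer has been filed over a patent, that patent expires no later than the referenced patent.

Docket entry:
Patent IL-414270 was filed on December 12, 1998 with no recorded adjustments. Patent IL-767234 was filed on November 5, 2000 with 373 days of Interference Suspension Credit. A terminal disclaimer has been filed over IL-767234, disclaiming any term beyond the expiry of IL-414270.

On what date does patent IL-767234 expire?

Natural term of IL-767234:
  Base: filing + 20 years → 5 November 2020.
  Interference Suspension Credit: +373 days → 13 November 2021.
Expiry of referenced patent IL-414270:
  Base: filing + 20 years → 12 December 2018.
Terminal disclaimer: IL-767234 expires on the earlier of 13 November 2021 and 12 December 2018.

2018-12-12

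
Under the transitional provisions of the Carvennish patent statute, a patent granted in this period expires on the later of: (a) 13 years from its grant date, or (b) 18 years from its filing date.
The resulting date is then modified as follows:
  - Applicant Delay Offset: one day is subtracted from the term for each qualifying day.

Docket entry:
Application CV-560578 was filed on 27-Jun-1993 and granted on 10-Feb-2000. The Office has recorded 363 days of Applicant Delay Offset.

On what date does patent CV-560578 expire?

February 13, 2012

(a) grant + 13 years → 10 February 2013.
(b) filing + 18 years → 27 June 2011.
Later of the two: 10 February 2013.
Applicant Delay Offset: −363 days → 13 February 2012.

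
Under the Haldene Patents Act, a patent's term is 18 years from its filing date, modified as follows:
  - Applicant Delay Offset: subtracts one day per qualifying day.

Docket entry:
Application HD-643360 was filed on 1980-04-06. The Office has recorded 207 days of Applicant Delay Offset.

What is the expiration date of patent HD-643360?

September 11, 1997

Base term: filing date + 18 years → 6 April 1998.
Applicant Delay Offset: −207 days → 11 September 1997.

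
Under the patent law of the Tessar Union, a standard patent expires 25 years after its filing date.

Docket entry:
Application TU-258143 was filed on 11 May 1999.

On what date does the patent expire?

2024-05-11

Filing date + 25 years → 11 May 2024.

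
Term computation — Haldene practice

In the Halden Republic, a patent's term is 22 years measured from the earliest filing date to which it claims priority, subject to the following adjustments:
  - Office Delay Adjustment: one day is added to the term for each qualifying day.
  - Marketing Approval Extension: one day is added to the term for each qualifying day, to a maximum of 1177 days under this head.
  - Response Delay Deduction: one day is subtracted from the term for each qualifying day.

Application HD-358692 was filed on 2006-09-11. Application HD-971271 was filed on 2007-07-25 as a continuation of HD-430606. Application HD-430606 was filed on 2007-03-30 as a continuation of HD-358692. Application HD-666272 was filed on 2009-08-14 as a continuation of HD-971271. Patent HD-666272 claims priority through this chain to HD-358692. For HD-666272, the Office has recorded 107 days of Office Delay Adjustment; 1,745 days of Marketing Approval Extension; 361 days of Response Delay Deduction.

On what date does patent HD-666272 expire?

Earliest priority filing: 11 September 2006.
Base term: 11 September 2006 + 22 years → 11 September 2028.
Office Delay Adjustment: +107 days → 27 December 2028.
Marketing Approval Extension: 1745 days claimed exceeds the 1177-day cap, so +1177 days → 18 March 2032.
Response Delay Deduction: −361 days → 23 March 2031.

March 23, 2031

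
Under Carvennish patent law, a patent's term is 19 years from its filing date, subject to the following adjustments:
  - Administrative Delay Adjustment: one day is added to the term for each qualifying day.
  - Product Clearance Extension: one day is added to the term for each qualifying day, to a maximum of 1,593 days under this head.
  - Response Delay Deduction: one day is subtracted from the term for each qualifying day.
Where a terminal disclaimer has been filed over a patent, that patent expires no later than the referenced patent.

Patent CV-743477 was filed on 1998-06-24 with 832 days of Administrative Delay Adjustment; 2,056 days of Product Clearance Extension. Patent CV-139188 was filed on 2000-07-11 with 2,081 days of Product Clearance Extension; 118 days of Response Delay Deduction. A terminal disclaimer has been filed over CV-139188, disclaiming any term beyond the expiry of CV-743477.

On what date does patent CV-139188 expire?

Natural term of CV-139188:
  Base: filing + 19 years → 11 July 2019.
  Product Clearance Extension: 2081 days claimed exceeds the 1593-day cap, so +1593 days → 20 November 2023.
  Response Delay Deduction: −118 days → 25 July 2023.
Expiry of referenced patent CV-743477:
  Base: filing + 19 years → 24 June 2017.
  Administrative Delay Adjustment: +832 days → 4 October 2019.
  Product Clearance Extension: 2056 days claimed exceeds the 1593-day cap, so +1593 days → 13 February 2024.
Terminal disclaimer: CV-139188 expires on the earlier of 25 July 2023 and 13 February 2024.

July 25, 2023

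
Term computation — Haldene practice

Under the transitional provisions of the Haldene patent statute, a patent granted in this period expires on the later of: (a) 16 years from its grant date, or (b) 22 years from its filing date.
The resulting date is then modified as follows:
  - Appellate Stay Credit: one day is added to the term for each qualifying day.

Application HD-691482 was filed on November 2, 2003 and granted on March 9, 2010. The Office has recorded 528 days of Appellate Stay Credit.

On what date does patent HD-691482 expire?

August 19, 2027

(a) grant + 16 years → 9 March 2026.
(b) filing + 22 years → 2 November 2025.
Later of the two: 9 March 2026.
Appellate Stay Credit: +528 days → 19 August 2027.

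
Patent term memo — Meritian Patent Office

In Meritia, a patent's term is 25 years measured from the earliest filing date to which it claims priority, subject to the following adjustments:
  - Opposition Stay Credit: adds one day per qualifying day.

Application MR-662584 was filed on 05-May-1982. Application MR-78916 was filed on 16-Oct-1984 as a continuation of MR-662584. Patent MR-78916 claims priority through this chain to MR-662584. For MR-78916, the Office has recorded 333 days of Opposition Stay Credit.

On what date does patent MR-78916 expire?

Earliest priority filing: 5 May 1982.
Base term: 5 May 1982 + 25 years → 5 May 2007.
Opposition Stay Credit: +333 days → 2 April 2008.

April 2, 2008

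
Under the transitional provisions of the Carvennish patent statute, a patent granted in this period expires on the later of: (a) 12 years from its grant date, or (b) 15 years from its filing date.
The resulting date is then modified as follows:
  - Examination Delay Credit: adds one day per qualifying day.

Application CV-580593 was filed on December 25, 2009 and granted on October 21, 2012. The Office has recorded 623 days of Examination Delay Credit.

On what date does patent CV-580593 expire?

(a) grant + 12 years → 21 October 2024.
(b) filing + 15 years → 25 December 2024.
Later of the two: 25 December 2024.
Examination Delay Credit: +623 days → 9 September 2026.

September 9, 2026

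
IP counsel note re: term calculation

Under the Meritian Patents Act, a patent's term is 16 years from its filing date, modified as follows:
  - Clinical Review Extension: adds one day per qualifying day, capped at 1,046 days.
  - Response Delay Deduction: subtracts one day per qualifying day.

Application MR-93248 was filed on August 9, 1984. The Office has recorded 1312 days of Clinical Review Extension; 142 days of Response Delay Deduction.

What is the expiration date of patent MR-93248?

Base term: filing date + 16 years → 9 August 2000.
Clinical Review Extension: 1312 days claimed exceeds the 1046-day cap, so +1046 days → 21 June 2003.
Response Delay Deduction: −142 days → 30 January 2003.

2003-01-30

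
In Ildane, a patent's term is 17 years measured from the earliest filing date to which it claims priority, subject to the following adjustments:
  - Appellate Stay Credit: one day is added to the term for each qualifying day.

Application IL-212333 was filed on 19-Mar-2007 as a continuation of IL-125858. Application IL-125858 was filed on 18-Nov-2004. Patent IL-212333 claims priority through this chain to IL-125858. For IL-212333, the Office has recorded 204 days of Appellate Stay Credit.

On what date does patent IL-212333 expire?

Earliest priority filing: 18 November 2004.
Base term: 18 November 2004 + 17 years → 18 November 2021.
Appellate Stay Credit: +204 days → 10 June 2022.

June 10, 2022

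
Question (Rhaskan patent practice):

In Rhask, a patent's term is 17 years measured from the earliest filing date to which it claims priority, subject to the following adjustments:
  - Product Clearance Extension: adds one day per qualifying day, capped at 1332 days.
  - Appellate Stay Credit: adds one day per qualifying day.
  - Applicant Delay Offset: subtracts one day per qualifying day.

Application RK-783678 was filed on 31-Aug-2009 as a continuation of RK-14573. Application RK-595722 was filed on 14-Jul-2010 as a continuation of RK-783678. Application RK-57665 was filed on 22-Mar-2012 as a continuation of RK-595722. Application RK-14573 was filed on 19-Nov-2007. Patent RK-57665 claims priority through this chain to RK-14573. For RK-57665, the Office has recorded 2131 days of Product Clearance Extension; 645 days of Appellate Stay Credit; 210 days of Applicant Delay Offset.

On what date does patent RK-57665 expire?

Earliest priority filing: 19 November 2007.
Base term: 19 November 2007 + 17 years → 19 November 2024.
Product Clearance Extension: 2131 days claimed exceeds the 1332-day cap, so +1332 days → 13 July 2028.
Appellate Stay Credit: +645 days → 19 April 2030.
Applicant Delay Offset: −210 days → 21 September 2029.

September 21, 2029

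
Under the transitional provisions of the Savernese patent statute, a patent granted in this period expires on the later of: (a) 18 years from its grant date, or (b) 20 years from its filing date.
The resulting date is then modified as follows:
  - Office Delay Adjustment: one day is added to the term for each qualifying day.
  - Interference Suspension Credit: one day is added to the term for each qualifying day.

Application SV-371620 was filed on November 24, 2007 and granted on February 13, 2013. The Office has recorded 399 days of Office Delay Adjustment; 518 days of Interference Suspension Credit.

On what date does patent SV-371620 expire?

August 18, 2033

(a) grant + 18 years → 13 February 2031.
(b) filing + 20 years → 24 November 2027.
Later of the two: 13 February 2031.
Office Delay Adjustment: +399 days → 18 March 2032.
Interference Suspension Credit: +518 days → 18 August 2033.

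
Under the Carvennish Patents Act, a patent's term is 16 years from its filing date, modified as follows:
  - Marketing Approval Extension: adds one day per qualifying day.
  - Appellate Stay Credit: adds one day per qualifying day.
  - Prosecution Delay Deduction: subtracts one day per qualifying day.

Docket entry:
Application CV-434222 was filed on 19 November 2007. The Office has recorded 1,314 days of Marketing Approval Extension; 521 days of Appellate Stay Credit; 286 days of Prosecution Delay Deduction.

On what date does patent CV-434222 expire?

2028-02-15

Base term: filing date + 16 years → 19 November 2023.
Marketing Approval Extension: +1314 days → 25 June 2027.
Appellate Stay Credit: +521 days → 27 November 2028.
Prosecution Delay Deduction: −286 days → 15 February 2028.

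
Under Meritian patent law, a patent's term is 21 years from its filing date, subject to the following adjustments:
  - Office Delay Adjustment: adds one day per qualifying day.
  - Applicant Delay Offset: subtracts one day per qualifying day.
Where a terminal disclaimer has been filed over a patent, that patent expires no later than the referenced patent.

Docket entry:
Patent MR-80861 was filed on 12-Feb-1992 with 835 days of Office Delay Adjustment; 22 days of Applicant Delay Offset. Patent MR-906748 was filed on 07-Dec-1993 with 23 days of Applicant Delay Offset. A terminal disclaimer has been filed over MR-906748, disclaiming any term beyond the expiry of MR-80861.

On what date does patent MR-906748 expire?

Natural term of MR-906748:
  Base: filing + 21 years → 7 December 2014.
  Applicant Delay Offset: −23 days → 14 November 2014.
Expiry of referenced patent MR-80861:
  Base: filing + 21 years → 12 February 2013.
  Office Delay Adjustment: +835 days → 28 May 2015.
  Applicant Delay Offset: −22 days → 6 May 2015.
Terminal disclaimer: MR-906748 expires on the earlier of 14 November 2014 and 6 May 2015.

2014-11-14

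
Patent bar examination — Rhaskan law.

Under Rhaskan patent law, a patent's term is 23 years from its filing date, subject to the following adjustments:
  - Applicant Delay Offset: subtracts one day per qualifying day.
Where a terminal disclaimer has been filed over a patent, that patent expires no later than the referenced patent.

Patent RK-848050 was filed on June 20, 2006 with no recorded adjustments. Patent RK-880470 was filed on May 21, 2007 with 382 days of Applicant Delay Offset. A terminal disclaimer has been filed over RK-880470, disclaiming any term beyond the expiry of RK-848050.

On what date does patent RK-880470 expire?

Natural term of RK-880470:
  Base: filing + 23 years → 21 May 2030.
  Applicant Delay Offset: −382 days → 4 May 2029.
Expiry of referenced patent RK-848050:
  Base: filing + 23 years → 20 June 2029.
Terminal disclaimer: RK-880470 expires on the earlier of 4 May 2029 and 20 June 2029.

May 4, 2029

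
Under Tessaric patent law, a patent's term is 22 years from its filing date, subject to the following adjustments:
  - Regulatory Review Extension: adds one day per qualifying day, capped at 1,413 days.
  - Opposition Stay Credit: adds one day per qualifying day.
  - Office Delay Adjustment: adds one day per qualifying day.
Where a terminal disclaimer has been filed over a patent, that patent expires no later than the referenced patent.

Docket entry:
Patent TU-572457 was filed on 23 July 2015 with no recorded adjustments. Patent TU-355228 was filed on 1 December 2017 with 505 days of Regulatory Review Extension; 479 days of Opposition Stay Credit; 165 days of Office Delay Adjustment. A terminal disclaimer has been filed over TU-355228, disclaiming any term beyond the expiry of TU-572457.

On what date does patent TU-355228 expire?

2037-07-23

Natural term of TU-355228:
  Base: filing + 22 years → 1 December 2039.
  Regulatory Review Extension: 505 days (within the 1413-day cap) → +505 days → 19 April 2041.
  Opposition Stay Credit: +479 days → 11 August 2042.
  Office Delay Adjustment: +165 days → 23 January 2043.
Expiry of referenced patent TU-572457:
  Base: filing + 22 years → 23 July 2037.
Terminal disclaimer: TU-355228 expires on the earlier of 23 January 2043 and 23 July 2037.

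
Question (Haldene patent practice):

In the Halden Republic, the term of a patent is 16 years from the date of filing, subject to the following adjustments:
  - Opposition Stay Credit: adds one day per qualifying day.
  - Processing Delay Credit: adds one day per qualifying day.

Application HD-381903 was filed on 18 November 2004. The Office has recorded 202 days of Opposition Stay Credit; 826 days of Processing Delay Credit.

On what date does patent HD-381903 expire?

September 12, 2023

Base term: filing date + 16 years → 18 November 2020.
Opposition Stay Credit: +202 days → 8 June 2021.
Processing Delay Credit: +826 days → 12 September 2023.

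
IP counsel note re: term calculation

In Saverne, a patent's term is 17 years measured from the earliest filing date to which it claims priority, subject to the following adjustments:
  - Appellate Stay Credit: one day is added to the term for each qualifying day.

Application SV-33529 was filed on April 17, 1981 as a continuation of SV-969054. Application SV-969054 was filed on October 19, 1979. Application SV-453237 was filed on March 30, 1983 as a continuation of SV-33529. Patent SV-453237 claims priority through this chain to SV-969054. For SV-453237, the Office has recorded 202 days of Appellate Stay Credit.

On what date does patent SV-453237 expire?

1997-05-09

Earliest priority filing: 19 October 1979.
Base term: 19 October 1979 + 17 years → 19 October 1996.
Appellate Stay Credit: +202 days → 9 May 1997.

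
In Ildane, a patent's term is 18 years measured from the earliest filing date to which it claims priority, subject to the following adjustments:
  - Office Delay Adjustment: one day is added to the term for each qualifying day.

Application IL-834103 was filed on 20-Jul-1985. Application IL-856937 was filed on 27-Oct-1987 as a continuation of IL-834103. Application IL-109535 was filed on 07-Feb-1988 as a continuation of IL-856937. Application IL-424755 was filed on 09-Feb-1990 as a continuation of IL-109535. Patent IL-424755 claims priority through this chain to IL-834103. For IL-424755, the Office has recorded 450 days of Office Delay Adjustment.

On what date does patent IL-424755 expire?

2004-10-12

Earliest priority filing: 20 July 1985.
Base term: 20 July 1985 + 18 years → 20 July 2003.
Office Delay Adjustment: +450 days → 12 October 2004.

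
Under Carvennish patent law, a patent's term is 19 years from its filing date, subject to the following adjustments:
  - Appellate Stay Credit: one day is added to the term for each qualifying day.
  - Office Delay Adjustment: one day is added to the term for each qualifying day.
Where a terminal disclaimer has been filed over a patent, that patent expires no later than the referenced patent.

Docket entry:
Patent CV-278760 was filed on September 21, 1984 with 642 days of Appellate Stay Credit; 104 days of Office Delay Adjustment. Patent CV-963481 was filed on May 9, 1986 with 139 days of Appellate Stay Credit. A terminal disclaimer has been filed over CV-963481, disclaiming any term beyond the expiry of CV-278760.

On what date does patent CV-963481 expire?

Natural term of CV-963481:
  Base: filing + 19 years → 9 May 2005.
  Appellate Stay Credit: +139 days → 25 September 2005.
Expiry of referenced patent CV-278760:
  Base: filing + 19 years → 21 September 2003.
  Appellate Stay Credit: +642 days → 24 June 2005.
  Office Delay Adjustment: +104 days → 6 October 2005.
Terminal disclaimer: CV-963481 expires on the earlier of 25 September 2005 and 6 October 2005.

2005-09-25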